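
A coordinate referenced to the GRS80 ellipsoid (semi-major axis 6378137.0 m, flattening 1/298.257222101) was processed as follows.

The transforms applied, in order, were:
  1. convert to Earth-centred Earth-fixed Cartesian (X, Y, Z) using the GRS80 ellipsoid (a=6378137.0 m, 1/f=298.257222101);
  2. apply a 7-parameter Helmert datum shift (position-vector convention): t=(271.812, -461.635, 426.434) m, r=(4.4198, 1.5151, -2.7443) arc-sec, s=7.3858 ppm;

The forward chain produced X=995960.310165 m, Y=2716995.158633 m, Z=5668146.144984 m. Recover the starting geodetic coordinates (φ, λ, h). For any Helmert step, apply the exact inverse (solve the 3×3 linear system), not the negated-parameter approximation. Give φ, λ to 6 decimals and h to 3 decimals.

φ=63.104128°, λ=69.879300°, h=2678.793 m

start: X=995960.3102, Y=2716995.1586, Z=5668146.1450 m
→ Helmert⁻¹: X=995603.3566, Y=2717571.4142, Z=5667626.9322
→ geod (Bowring, a=6378137.000): φ=63.10412800°, λ=69.87930000°, h=2678.7930 m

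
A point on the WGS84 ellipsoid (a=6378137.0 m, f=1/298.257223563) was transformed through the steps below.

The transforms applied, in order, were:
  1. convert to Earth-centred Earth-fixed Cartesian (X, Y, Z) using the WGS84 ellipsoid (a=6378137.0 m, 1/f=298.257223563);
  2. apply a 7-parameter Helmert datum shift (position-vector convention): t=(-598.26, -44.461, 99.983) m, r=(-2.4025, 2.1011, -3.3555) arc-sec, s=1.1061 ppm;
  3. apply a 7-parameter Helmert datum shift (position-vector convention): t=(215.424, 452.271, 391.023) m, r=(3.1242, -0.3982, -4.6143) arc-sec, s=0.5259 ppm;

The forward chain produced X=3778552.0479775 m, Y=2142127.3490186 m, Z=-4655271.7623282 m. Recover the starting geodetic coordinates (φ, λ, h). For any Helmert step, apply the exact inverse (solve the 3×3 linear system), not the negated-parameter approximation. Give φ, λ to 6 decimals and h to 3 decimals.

φ=-47.177876°, λ=29.544267°, h=685.338 m

start: X=3778552.0480, Y=2142127.3490, Z=-4655271.7623 m
→ Helmert⁻¹: X=3778277.7378, Y=2141687.9569, Z=-4655700.0702
→ Helmert⁻¹: X=3778884.3999, Y=2141845.7518, Z=-4655731.4626
→ geod (Bowring, a=6378137.000): φ=-47.17787600°, λ=29.54426700°, h=685.3380 m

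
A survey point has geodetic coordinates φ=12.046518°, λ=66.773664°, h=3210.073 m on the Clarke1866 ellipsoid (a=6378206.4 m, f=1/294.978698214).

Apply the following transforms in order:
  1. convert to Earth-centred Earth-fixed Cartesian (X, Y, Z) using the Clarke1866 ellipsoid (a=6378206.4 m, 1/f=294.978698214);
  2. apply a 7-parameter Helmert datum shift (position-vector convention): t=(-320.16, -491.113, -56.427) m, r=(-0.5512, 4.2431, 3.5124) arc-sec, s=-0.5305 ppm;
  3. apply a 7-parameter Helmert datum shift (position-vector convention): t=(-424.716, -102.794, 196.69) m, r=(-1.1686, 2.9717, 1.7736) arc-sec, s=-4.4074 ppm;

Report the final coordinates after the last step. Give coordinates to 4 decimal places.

start: φ=12.046518°, λ=66.773664°, h=3210.073 m
→ ECEF (a=6378206.400, f=1/294.978698214): X=2461546.4270, Y=5735935.1950, Z=1323023.1805
→ Helmert 7p (PV): X=2461154.5023, Y=5735486.4912, Z=1322900.0867
→ Helmert 7p (PV): X=2460688.6810, Y=5735387.0761, Z=1323022.9935

X=2460688.6810 m, Y=5735387.0761 m, Z=1323022.9935 m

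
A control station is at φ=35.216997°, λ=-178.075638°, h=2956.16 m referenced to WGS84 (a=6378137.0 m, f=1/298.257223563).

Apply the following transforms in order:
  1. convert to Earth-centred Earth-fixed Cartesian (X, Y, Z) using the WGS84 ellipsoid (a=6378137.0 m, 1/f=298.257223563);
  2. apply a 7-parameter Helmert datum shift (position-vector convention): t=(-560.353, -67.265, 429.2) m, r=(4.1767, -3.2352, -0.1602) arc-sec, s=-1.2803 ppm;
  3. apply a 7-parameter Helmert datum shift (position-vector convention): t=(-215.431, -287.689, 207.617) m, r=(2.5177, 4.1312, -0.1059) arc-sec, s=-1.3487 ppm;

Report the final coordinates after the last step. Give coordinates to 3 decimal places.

X=-5216799.266 m, Y=-175721.148 m, Z=3659910.066 m

start: φ=35.216997°, λ=-178.075638°, h=2956.160 m
→ ECEF (a=6378137.000, f=1/298.257223563): X=-5216052.8718, Y=-175254.6177, Z=3659265.8893
→ Helmert 7p (PV): X=-5216664.0772, Y=-175391.7043, Z=3659605.0435
→ Helmert 7p (PV): X=-5216799.2658, Y=-175721.1481, Z=3659910.0664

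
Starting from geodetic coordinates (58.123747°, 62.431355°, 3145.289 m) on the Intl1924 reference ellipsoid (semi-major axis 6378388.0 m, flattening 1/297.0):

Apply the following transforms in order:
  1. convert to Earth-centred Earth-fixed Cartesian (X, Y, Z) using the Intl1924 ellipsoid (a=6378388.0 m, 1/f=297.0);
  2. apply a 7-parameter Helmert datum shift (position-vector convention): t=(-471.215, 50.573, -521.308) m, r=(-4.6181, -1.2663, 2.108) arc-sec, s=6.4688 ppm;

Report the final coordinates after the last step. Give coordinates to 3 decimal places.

X=1562941.202 m, Y=2994831.768 m, Z=5395269.864 m

start: φ=58.123747°, λ=62.431355°, h=3145.289 m
→ ECEF (a=6378388.000, f=1/297.0): X=1563466.0342, Y=2994625.0366, Z=5395813.7171
→ Helmert 7p (PV): X=1562941.2019, Y=2994831.7684, Z=5395269.8644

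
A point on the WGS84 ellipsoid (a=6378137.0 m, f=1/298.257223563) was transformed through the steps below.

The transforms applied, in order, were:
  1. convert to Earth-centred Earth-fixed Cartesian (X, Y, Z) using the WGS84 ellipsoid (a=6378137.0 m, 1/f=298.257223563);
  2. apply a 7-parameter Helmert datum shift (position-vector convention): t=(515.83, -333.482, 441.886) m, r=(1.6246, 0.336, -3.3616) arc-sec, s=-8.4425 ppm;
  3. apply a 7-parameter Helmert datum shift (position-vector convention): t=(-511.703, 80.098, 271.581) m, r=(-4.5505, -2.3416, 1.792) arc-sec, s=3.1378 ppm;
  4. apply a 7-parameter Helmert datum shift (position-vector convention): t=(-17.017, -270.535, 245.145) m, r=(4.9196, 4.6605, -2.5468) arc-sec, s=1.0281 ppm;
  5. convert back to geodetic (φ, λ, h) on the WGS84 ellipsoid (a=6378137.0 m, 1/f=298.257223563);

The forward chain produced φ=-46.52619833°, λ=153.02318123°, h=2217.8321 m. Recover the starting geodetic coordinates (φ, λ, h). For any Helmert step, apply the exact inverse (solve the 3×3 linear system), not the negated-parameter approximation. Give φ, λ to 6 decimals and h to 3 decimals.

start: φ=-46.526198°, λ=153.023181°, h=2217.832 m
→ ECEF (a=6378137.000, f=1/298.257223563): X=-3919084.8941, Y=1994876.6340, Z=-4607294.0265
→ Helmert⁻¹: X=-3918984.3713, Y=1994986.8321, Z=-4607670.5652
→ Helmert⁻¹: X=-3918495.3504, Y=1995036.1735, Z=-4607839.1897
→ Helmert⁻¹: X=-3919069.2783, Y=1995286.3339, Z=-4608342.0810
→ geod (Bowring, a=6378137.000): φ=-46.53156000°, λ=153.01833200°, h=3096.7280 m

φ=-46.531560°, λ=153.018332°, h=3096.728 m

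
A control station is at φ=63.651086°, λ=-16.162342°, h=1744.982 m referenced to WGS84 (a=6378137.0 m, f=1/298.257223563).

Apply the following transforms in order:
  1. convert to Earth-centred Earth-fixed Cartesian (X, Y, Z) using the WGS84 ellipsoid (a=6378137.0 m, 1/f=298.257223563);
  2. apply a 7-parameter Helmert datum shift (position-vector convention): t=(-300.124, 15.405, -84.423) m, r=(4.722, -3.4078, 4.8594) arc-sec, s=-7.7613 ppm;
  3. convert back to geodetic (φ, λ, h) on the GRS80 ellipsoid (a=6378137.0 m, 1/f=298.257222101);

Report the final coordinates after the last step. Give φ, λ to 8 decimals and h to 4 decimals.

φ=63.65364421°, λ=-16.16543486°, h=1490.2725 m

start: φ=63.651086°, λ=-16.162342°, h=1744.982 m
→ ECEF (a=6378137.000, f=1/298.257223563): X=2727046.6566, Y=-790337.0097, Z=5694121.8179
→ Helmert 7p (PV): X=2726649.9120, Y=-790381.5785, Z=5694020.1626
→ geod (Bowring, a=6378137.000): φ=63.65364421°, λ=-16.16543486°, h=1490.2725 m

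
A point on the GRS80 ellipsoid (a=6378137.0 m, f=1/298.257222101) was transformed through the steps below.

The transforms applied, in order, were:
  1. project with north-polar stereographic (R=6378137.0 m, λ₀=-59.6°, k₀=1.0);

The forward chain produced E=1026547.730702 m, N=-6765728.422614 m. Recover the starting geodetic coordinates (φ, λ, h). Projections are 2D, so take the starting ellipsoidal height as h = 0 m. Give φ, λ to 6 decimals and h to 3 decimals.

start: E=1026547.7307, N=-6765728.4226 m
→ stereo⁻¹: φ=33.57691500°, λ=-50.97245300°

φ=33.576915°, λ=-50.972453°, h=0.000 m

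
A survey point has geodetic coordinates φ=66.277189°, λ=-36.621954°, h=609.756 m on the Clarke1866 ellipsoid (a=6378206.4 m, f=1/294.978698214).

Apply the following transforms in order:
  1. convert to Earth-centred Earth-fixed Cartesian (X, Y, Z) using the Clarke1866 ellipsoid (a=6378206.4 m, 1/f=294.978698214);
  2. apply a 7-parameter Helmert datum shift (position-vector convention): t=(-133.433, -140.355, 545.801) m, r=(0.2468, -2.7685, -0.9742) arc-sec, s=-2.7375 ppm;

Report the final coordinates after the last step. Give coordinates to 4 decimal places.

start: φ=66.277189°, λ=-36.621954°, h=609.756 m
→ ECEF (a=6378206.400, f=1/294.978698214): X=2065531.6960, Y=-1535227.5394, Z=5816819.7503
→ Helmert 7p (PV): X=2065307.2841, Y=-1535380.4072, Z=5817375.5144

X=2065307.2841 m, Y=-1535380.4072 m, Z=5817375.5144 m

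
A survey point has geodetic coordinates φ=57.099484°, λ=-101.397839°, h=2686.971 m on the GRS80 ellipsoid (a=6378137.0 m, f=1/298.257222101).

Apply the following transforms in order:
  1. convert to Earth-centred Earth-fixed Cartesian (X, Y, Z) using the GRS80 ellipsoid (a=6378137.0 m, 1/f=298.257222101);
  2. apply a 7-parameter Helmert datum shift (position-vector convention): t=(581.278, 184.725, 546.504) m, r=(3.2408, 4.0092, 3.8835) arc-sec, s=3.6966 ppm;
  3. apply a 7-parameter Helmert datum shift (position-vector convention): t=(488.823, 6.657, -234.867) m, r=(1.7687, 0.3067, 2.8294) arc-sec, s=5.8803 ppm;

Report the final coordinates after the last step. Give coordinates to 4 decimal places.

start: φ=57.099484°, λ=-101.397839°, h=2686.971 m
→ ECEF (a=6378137.000, f=1/298.257222101): X=-686563.3344, Y=-3405637.6458, Z=5334181.8973
→ Helmert 7p (PV): X=-685816.7920, Y=-3405562.2467, Z=5334707.9554
→ Helmert 7p (PV): X=-685277.3540, Y=-3405630.7679, Z=5334476.2754

X=-685277.3540 m, Y=-3405630.7679 m, Z=5334476.2754 m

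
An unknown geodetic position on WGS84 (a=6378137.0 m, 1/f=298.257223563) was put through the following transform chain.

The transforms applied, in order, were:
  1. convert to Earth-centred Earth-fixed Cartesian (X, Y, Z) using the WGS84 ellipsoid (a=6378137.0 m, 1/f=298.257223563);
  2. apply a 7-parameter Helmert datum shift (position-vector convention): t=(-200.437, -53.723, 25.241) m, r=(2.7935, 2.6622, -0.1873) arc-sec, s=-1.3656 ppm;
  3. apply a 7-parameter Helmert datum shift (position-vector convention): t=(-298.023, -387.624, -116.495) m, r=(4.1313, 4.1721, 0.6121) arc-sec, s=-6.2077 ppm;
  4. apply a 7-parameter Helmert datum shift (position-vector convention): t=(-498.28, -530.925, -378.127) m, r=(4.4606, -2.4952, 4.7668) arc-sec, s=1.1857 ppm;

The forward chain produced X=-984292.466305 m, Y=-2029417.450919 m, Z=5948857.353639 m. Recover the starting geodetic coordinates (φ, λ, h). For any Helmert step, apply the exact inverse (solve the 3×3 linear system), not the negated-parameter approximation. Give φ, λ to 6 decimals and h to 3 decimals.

φ=69.377669°, λ=-115.869893°, h=2687.124 m

start: X=-984292.4663, Y=-2029417.4509, Z=5948857.3536 m
→ Helmert⁻¹: X=-983767.9351, Y=-2028732.7285, Z=5949284.1999
→ Helmert⁻¹: X=-983602.3753, Y=-2028235.6147, Z=5949458.3557
→ Helmert⁻¹: X=-983478.2275, Y=-2028104.9793, Z=5949456.0130
→ geod (Bowring, a=6378137.000): φ=69.37766900°, λ=-115.86989300°, h=2687.1240 m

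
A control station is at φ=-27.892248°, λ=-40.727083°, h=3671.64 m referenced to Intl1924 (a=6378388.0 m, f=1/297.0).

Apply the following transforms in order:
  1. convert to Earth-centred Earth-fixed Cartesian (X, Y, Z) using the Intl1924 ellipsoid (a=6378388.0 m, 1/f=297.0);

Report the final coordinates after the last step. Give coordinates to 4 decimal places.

start: φ=-27.892248°, λ=-40.727083°, h=3671.640 m
→ ECEF (a=6378388.000, f=1/297.0): X=4277776.6570, Y=-3682987.8602, Z=-2967715.8720

X=4277776.6570 m, Y=-3682987.8602 m, Z=-2967715.8720 m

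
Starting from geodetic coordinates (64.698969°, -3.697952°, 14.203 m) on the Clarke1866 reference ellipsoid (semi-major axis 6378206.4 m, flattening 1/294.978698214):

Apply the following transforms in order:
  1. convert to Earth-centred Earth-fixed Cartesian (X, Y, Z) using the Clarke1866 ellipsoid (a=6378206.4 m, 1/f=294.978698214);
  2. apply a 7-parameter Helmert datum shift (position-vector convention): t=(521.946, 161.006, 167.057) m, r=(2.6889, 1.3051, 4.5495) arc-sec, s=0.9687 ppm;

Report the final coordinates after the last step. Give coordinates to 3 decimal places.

X=2728331.765 m, Y=-176152.736 m, Z=5743420.274 m

start: φ=64.698969°, λ=-3.697952°, h=14.203 m
→ ECEF (a=6378206.400, f=1/294.978698214): X=2727766.9487, Y=-176298.8660, Z=5743267.2113
→ Helmert 7p (PV): X=2728331.7650, Y=-176152.7357, Z=5743420.2741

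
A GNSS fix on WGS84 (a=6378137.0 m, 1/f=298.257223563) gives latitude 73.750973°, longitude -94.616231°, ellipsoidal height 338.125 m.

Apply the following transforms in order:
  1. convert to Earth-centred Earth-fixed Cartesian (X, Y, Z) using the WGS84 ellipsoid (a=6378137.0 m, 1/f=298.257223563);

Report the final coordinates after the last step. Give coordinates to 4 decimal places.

start: φ=73.750973°, λ=-94.616231°, h=338.125 m
→ ECEF (a=6378137.000, f=1/298.257223563): X=-144086.4629, Y=-1784502.4383, Z=6101544.4562

X=-144086.4629 m, Y=-1784502.4383 m, Z=6101544.4562 m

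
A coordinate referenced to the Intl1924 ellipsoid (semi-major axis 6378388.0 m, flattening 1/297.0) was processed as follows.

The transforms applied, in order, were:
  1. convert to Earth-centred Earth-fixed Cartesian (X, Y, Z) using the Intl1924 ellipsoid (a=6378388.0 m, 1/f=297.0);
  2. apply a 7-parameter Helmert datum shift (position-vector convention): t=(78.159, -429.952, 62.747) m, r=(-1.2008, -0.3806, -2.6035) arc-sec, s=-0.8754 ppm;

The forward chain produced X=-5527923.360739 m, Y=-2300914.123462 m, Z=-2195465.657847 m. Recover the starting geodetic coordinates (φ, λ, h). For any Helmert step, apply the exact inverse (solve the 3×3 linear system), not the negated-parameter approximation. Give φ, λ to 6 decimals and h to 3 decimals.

start: X=-5527923.3607, Y=-2300914.1235, Z=-2195465.6578 m
→ Helmert⁻¹: X=-5527981.3724, Y=-2300543.1786, Z=-2195533.5195
→ geod (Bowring, a=6378388.000): φ=-20.26226100°, λ=-157.40471200°, h=1585.4570 m

φ=-20.262261°, λ=-157.404712°, h=1585.457 m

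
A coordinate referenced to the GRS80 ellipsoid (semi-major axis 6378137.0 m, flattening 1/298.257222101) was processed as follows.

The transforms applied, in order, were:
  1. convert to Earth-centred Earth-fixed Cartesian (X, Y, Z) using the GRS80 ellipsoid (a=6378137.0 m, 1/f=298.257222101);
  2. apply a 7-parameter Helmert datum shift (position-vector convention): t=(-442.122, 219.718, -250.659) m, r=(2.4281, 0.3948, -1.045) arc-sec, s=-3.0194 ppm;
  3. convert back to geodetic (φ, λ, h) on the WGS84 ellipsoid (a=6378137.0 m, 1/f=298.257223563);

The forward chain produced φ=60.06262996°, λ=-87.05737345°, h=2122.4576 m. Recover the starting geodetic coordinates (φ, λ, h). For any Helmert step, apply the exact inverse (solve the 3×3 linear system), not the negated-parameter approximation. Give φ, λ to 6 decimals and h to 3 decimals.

start: φ=60.062630°, λ=-87.057373°, h=2122.458 m
→ ECEF (a=6378137.000, f=1/298.257223563): X=163870.4494, Y=-3187909.9679, Z=5505801.9817
→ Helmert⁻¹: X=164318.6803, Y=-3188073.6631, Z=5506107.1095
→ geod (Bowring, a=6378137.000): φ=60.06254600°, λ=-87.04949000°, h=2479.9560 m

φ=60.062546°, λ=-87.049490°, h=2479.956 m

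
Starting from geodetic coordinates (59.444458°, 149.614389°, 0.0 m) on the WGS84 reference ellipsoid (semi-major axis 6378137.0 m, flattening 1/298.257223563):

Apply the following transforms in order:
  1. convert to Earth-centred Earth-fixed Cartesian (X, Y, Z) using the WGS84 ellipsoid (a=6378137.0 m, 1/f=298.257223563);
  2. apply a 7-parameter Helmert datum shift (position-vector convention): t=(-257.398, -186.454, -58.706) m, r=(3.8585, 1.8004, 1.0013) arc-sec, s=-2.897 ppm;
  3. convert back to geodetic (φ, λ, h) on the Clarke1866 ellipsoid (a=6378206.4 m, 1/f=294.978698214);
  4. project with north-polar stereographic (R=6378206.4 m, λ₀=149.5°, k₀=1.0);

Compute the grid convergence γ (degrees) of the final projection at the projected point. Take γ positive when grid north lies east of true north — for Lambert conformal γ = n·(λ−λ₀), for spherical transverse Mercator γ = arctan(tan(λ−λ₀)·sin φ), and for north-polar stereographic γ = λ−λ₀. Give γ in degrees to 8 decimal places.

start: φ=59.444458°, λ=149.614389°, h=0.000 m
→ ECEF (a=6378137.000, f=1/298.257223563): X=-2804059.7408, Y=1644185.6251, Z=5469271.9859
→ Helmert 7p (PV): X=-2804269.2581, Y=1643878.4849, Z=5469252.6678
→ geod (Bowring, a=6378206.400): φ=59.44604634°, λ=149.62092712°, h=103.1535 m
→ into stereo (λ₀=149.5°): φ=59.44604634°, λ−λ₀=0.12092712°
convergence γ = 0.12092712°

0.12092712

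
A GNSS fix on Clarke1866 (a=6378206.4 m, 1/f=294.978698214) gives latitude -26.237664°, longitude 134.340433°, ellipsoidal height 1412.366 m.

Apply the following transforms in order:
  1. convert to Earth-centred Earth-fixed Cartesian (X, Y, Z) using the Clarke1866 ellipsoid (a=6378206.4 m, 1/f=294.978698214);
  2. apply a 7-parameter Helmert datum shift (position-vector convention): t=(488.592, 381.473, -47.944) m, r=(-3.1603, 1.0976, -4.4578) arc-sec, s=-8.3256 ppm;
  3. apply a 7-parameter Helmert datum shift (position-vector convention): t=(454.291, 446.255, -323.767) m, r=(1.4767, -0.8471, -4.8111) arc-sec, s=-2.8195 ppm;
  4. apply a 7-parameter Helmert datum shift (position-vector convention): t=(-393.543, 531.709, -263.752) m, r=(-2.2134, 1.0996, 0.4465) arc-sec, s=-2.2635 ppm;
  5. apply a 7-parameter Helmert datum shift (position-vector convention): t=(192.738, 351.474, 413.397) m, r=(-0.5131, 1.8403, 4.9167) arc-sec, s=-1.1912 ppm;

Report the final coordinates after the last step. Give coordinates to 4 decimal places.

start: φ=-26.237664°, λ=134.340433°, h=1412.366 m
→ ECEF (a=6378206.400, f=1/294.978698214): X=-4002087.8657, Y=4095306.0713, Z=-2803169.5431
→ Helmert 7p (PV): X=-4001492.3633, Y=4095696.9924, Z=-2803235.5988
→ Helmert 7p (PV): X=-4000919.7463, Y=4096245.1026, Z=-2803538.5736
→ Helmert 7p (PV): X=-4001328.0459, Y=4096728.7946, Z=-2803818.6070
→ Helmert 7p (PV): X=-4001253.2102, Y=4096973.0350, Z=-2803376.3611

X=-4001253.2102 m, Y=4096973.0350 m, Z=-2803376.3611 m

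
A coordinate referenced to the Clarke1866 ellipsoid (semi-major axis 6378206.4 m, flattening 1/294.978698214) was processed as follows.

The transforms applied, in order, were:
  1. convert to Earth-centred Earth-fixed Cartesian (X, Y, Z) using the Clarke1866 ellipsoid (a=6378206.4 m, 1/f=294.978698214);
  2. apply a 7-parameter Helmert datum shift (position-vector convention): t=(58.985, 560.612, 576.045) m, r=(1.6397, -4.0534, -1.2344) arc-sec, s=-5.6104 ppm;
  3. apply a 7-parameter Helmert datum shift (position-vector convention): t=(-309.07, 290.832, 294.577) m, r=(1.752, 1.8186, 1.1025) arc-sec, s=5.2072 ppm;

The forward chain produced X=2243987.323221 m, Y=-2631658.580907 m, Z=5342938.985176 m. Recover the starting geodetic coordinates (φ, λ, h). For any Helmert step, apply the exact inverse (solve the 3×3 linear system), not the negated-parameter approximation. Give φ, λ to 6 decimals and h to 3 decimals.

start: X=2243987.3232, Y=-2631658.5809, Z=5342938.9852 m
→ Helmert⁻¹: X=2244223.5338, Y=-2631902.3232, Z=5342658.7302
→ Helmert⁻¹: X=2244297.8731, Y=-2632421.8065, Z=5342089.4793
→ geod (Bowring, a=6378206.400): φ=57.25221200°, λ=-49.55041300°, h=1360.6380 m

φ=57.252212°, λ=-49.550413°, h=1360.638 m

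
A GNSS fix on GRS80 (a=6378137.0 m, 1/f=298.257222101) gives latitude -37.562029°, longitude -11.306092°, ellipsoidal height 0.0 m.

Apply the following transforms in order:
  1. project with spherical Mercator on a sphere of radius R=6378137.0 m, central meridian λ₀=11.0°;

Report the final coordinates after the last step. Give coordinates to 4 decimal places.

start: φ=-37.562029°, λ=-11.306092°, h=0.000 m
→ merc (R=6378137.0, λ₀=11.0°): E=-2483102.8030, N=-4517738.6202

E=-2483102.8030 m, N=-4517738.6202 m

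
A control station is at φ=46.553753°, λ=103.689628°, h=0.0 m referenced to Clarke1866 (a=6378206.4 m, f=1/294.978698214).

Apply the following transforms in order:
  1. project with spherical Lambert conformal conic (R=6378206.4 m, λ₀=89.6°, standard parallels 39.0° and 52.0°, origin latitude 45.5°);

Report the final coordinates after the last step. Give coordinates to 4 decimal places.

start: φ=46.553753°, λ=103.689628°, h=0.000 m
→ lcc (R=6378206.4, λ₀=89.6°): E=1066280.5748, N=210508.7055

E=1066280.5748 m, N=210508.7055 m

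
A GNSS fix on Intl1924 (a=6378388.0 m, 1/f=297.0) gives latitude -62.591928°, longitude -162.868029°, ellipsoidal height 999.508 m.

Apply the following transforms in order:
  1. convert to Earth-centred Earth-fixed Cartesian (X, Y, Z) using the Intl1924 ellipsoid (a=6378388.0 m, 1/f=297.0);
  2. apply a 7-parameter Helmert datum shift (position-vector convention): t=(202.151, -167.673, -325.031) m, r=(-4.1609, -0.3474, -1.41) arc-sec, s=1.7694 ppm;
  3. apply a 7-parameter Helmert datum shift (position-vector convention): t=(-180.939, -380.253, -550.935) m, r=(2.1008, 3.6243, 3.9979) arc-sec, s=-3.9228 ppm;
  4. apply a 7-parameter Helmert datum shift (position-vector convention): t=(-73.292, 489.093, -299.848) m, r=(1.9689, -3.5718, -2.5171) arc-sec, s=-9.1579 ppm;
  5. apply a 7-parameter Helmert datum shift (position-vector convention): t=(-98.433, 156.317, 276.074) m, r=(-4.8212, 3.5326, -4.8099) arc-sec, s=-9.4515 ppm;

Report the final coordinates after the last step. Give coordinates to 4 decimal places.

start: φ=-62.591928°, λ=-162.868029°, h=999.508 m
→ ECEF (a=6378388.000, f=1/297.0): X=-2813753.1415, Y=-867342.4566, Z=-5640196.9287
→ Helmert 7p (PV): X=-2813552.3987, Y=-867606.2075, Z=-5640519.1819
→ Helmert 7p (PV): X=-2813804.5943, Y=-867980.1419, Z=-5641007.3898
→ Helmert 7p (PV): X=-2813765.0278, Y=-867394.9171, Z=-5641312.5882
→ Helmert 7p (PV): X=-2813953.7083, Y=-867296.6461, Z=-5640914.7316

X=-2813953.7083 m, Y=-867296.6461 m, Z=-5640914.7316 m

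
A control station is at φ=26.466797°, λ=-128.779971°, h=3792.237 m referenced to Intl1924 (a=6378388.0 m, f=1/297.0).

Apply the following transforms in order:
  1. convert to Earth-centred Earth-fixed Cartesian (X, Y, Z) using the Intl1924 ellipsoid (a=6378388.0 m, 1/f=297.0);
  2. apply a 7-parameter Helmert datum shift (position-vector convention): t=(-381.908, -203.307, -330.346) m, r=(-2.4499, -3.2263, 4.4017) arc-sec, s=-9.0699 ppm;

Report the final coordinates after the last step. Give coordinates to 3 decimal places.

start: φ=26.466797°, λ=-128.779971°, h=3792.237 m
→ ECEF (a=6378388.000, f=1/297.0): X=-3580797.5083, Y=-4456803.3732, Z=2827180.9573
→ Helmert 7p (PV): X=-3581096.0523, Y=-4457009.0917, Z=2826821.8953

X=-3581096.052 m, Y=-4457009.092 m, Z=2826821.895 m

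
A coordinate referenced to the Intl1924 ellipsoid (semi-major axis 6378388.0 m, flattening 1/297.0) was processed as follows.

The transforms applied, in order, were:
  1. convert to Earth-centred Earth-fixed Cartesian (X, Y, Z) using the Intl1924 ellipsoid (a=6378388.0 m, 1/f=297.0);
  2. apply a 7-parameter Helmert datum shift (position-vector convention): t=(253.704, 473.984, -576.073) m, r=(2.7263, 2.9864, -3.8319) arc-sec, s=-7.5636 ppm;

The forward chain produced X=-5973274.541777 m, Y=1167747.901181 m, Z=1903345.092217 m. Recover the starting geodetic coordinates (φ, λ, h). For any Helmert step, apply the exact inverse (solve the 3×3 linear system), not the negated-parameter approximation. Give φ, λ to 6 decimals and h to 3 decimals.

φ=17.479657°, λ=168.944166°, h=924.450 m

start: X=-5973274.5418, Y=1167747.9012, Z=1903345.0922 m
→ Helmert⁻¹: X=-5973622.6758, Y=1167196.9345, Z=1903833.6495
→ geod (Bowring, a=6378388.000): φ=17.47965700°, λ=168.94416600°, h=924.4500 m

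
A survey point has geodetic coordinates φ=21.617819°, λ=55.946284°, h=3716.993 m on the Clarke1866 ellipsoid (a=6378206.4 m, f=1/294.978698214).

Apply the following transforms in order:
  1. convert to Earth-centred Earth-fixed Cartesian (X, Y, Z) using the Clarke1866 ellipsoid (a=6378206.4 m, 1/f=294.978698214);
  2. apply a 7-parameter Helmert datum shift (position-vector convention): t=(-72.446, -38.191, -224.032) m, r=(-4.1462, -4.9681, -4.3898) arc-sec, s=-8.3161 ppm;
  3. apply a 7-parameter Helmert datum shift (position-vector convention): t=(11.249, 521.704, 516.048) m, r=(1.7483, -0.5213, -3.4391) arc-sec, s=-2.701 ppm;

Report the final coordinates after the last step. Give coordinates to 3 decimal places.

start: φ=21.617819°, λ=55.946284°, h=3716.993 m
→ ECEF (a=6378206.400, f=1/294.978698214): X=3323845.2427, Y=4917851.5645, Z=2336355.6870
→ Helmert 7p (PV): X=3323793.5448, Y=4917748.7010, Z=2336093.4286
→ Helmert 7p (PV): X=3323871.9067, Y=4918181.9033, Z=2336653.2498

X=3323871.907 m, Y=4918181.903 m, Z=2336653.250 m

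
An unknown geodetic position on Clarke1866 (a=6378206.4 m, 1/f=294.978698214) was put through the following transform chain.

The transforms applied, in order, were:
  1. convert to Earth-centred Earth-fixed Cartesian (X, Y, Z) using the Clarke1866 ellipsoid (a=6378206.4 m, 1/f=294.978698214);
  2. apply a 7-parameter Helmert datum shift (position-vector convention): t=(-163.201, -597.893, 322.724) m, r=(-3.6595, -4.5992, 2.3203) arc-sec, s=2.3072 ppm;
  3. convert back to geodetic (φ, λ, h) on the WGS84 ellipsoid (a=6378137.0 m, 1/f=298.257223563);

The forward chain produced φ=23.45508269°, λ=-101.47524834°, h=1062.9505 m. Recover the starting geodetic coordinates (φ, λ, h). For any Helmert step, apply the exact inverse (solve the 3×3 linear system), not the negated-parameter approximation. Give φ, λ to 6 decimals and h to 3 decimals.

start: φ=23.455083°, λ=-101.475248°, h=1062.951 m
→ ECEF (a=6378137.000, f=1/298.257223563): X=-1164861.7946, Y=-5738165.9233, Z=2523456.3715
→ Helmert⁻¹: X=-1164704.1914, Y=-5737586.4540, Z=2523052.0014
→ geod (Bowring, a=6378206.400): φ=23.45545200°, λ=-101.47486500°, h=320.4580 m

φ=23.455452°, λ=-101.474865°, h=320.458 m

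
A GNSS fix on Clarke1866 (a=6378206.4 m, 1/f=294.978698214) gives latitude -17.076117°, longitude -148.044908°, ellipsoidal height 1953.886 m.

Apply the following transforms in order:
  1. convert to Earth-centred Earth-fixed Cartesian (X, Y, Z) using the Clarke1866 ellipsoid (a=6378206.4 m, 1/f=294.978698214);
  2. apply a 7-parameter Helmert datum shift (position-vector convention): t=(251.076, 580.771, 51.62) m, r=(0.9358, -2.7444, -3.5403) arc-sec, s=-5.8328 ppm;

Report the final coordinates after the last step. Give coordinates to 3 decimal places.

start: φ=-17.076117°, λ=-148.044908°, h=1953.886 m
→ ECEF (a=6378206.400, f=1/294.978698214): X=-5176197.3513, Y=-3228808.6519, Z=-1861348.3285
→ Helmert 7p (PV): X=-5175946.7366, Y=-3228111.7602, Z=-1861369.3704

X=-5175946.737 m, Y=-3228111.760 m, Z=-1861369.370 m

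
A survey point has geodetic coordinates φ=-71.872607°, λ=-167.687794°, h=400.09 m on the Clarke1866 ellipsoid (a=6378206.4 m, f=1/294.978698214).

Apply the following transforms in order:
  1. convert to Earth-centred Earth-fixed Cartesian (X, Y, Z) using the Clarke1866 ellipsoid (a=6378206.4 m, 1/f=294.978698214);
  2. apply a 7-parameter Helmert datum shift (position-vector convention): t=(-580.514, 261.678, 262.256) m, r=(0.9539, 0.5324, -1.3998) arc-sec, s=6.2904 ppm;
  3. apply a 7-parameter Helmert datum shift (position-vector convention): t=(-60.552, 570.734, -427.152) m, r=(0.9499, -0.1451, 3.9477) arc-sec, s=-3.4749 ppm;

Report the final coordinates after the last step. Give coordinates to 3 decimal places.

start: φ=-71.872607°, λ=-167.687794°, h=400.090 m
→ ECEF (a=6378206.400, f=1/294.978698214): X=-1944889.8465, Y=-424488.6107, Z=-6039476.6459
→ Helmert 7p (PV): X=-1945501.0643, Y=-424188.4734, Z=-6039249.3236
→ Helmert 7p (PV): X=-1945542.4889, Y=-423625.6881, Z=-6039658.8119

X=-1945542.489 m, Y=-423625.688 m, Z=-6039658.812 m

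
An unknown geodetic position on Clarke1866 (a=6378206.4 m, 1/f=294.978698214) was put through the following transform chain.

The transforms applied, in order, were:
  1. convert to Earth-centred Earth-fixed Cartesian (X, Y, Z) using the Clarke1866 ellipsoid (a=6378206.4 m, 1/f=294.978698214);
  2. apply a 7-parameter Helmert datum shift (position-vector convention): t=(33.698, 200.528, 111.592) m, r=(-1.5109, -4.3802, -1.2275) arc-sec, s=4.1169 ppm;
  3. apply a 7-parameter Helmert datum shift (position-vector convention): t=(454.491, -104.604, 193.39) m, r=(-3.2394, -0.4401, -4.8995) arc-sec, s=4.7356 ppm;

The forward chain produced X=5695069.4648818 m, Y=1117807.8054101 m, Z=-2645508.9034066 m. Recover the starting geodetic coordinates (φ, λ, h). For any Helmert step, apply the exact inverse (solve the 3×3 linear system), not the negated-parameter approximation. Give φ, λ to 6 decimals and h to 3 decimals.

start: X=5695069.4649, Y=1117807.8054, Z=-2645508.9034 m
→ Helmert⁻¹: X=5694555.8032, Y=1118083.9314, Z=-2645684.3552
→ Helmert⁻¹: X=5694435.8209, Y=1117932.0706, Z=-2645897.7918
→ geod (Bowring, a=6378206.400): φ=-24.65741100°, λ=11.10705500°, h=3394.4800 m

φ=-24.657411°, λ=11.107055°, h=3394.480 m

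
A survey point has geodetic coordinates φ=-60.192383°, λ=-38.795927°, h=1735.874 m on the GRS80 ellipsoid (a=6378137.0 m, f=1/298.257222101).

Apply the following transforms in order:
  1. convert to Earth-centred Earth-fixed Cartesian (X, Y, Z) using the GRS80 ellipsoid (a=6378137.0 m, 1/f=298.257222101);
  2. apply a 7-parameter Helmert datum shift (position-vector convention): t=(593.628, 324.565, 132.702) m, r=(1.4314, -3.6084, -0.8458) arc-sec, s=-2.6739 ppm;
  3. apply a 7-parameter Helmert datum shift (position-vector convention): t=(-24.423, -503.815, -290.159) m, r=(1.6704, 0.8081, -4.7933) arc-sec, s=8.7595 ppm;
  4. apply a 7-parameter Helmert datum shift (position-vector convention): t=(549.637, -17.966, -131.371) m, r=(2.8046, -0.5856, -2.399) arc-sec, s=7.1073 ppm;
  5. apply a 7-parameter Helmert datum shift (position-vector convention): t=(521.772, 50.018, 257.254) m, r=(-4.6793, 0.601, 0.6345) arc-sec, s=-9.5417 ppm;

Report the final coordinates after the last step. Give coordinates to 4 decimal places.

start: φ=-60.192383°, λ=-38.795927°, h=1735.874 m
→ ECEF (a=6378137.000, f=1/298.257222101): X=2477958.6095, Y=-1992039.8660, Z=-5512669.2386
→ Helmert 7p (PV): X=2478633.8817, Y=-1991681.8797, Z=-5512492.2709
→ Helmert 7p (PV): X=2478563.2891, Y=-1992216.0989, Z=-5512856.5569
→ Helmert 7p (PV): X=2479123.0225, Y=-1992202.0924, Z=-5513047.1611
→ Helmert 7p (PV): X=2479611.2043, Y=-1992250.5066, Z=-5512699.3322

X=2479611.2043 m, Y=-1992250.5066 m, Z=-5512699.3322 m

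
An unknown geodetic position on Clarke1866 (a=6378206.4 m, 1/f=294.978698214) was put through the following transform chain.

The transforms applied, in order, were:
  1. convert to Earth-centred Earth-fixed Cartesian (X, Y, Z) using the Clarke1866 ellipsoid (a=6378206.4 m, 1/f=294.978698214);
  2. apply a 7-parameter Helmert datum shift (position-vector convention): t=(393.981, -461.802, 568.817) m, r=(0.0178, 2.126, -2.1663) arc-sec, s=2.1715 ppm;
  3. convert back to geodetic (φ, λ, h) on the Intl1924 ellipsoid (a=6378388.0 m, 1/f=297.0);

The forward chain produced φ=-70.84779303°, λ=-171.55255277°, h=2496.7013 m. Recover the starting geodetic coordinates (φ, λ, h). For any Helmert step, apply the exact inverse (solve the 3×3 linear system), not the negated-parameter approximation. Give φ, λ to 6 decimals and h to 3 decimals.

start: φ=-70.847793°, λ=-171.552553°, h=2496.701 m
→ ECEF (a=6378388.000, f=1/297.0): X=-2076958.1371, Y=-308456.1646, Z=-6005231.5574
→ Helmert⁻¹: X=-2077282.4695, Y=-308016.0287, Z=-6005808.7171
→ geod (Bowring, a=6378206.400): φ=-70.84813700°, λ=-171.56573100°, h=3438.2980 m

φ=-70.848137°, λ=-171.565731°, h=3438.298 m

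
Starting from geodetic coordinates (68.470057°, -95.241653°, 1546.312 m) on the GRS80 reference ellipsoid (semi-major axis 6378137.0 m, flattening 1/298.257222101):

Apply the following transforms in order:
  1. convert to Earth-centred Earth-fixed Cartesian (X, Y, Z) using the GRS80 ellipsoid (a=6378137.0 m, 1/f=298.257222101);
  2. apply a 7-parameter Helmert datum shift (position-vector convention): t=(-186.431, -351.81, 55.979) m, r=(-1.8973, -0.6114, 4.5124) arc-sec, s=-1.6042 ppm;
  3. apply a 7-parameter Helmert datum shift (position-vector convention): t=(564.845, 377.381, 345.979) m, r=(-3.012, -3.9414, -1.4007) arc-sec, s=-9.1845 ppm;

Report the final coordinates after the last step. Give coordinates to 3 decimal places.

start: φ=68.470057°, λ=-95.241653°, h=1546.312 m
→ ECEF (a=6378137.000, f=1/298.257222101): X=-214511.8090, Y=-2338253.6064, Z=5911972.2898
→ Helmert 7p (PV): X=-214664.2666, Y=-2338551.9778, Z=5912039.6570
→ Helmert 7p (PV): X=-214226.2993, Y=-2338065.3303, Z=5912361.3836

X=-214226.299 m, Y=-2338065.330 m, Z=5912361.384 m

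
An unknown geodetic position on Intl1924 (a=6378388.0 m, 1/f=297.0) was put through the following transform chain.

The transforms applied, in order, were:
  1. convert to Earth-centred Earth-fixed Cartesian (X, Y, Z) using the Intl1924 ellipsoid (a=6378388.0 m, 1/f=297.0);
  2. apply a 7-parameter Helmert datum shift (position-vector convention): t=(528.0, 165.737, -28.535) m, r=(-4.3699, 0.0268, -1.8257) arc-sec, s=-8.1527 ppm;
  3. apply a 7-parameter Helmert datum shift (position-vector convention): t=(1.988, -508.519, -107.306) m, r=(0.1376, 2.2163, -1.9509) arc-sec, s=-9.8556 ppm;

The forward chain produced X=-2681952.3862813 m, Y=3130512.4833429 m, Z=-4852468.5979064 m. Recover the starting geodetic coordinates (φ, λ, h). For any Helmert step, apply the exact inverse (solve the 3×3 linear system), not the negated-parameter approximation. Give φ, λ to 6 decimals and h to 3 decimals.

start: X=-2681952.3863, Y=3130512.4833, Z=-4852468.5979 m
→ Helmert⁻¹: X=-2681958.2816, Y=3131023.2571, Z=-4852440.0215
→ Helmert⁻¹: X=-2682535.2338, Y=3130962.1035, Z=-4852385.0634
→ geod (Bowring, a=6378388.000): φ=-49.83666200°, λ=130.58919700°, h=1571.3420 m

φ=-49.836662°, λ=130.589197°, h=1571.342 m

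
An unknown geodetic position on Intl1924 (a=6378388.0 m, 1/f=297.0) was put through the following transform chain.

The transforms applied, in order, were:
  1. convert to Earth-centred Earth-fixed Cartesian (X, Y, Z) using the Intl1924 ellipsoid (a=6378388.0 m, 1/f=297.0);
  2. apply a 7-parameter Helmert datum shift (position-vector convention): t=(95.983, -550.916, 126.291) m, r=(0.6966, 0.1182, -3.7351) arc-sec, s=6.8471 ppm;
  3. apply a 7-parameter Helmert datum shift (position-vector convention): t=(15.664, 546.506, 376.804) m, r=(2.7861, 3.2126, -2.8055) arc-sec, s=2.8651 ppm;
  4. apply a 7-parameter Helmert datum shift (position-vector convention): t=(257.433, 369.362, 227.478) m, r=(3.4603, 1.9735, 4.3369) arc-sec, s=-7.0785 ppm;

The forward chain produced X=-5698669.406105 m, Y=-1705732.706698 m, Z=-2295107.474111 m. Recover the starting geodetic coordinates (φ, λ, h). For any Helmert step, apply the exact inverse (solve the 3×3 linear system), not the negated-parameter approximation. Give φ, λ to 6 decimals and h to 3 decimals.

start: X=-5698669.4061, Y=-1705732.7067, Z=-2295107.4741 m
→ Helmert⁻¹: X=-5698981.0884, Y=-1706032.8266, Z=-2295377.1060
→ Helmert⁻¹: X=-5698921.4533, Y=-1706682.9671, Z=-2295813.0411
→ Helmert⁻¹: X=-5698946.2022, Y=-1706231.3210, Z=-2295921.1151
→ geod (Bowring, a=6378388.000): φ=-21.23379900°, λ=-163.33260600°, h=964.4920 m

φ=-21.233799°, λ=-163.332606°, h=964.492 m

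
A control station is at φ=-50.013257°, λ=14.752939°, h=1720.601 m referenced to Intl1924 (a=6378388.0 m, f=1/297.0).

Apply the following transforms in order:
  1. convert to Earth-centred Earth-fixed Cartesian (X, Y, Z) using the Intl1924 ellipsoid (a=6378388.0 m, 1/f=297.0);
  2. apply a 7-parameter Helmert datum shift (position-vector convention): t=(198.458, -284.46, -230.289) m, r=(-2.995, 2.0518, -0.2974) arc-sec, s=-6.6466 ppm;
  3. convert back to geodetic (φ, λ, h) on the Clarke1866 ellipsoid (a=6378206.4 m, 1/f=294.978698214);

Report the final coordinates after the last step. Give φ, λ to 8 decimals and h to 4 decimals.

φ=-50.01582520°, λ=14.74753403°, h=2199.3113 m

start: φ=-50.013257°, λ=14.752939°, h=1720.601 m
→ ECEF (a=6378388.000, f=1/297.0): X=3972605.8036, Y=1046117.7272, Z=-4865148.4756
→ Helmert 7p (PV): X=3972730.9703, Y=1045749.9439, Z=-4865401.1345
→ geod (Bowring, a=6378206.400): φ=-50.01582520°, λ=14.74753403°, h=2199.3113 m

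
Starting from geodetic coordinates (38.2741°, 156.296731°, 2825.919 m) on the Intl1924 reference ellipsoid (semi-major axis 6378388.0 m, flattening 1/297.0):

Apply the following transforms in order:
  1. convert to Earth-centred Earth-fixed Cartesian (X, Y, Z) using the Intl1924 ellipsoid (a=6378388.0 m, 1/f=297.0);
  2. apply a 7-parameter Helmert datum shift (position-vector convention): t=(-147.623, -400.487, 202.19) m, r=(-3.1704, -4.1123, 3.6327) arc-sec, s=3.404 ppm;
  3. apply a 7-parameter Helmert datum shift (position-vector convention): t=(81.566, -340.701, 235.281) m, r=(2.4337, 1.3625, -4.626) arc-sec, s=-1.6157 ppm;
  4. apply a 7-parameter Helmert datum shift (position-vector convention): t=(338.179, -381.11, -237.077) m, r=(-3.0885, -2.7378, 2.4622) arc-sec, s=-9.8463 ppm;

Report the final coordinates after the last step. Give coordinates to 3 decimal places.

X=-4592735.014 m, Y=2015367.421 m, Z=3931197.849 m

start: φ=38.274100°, λ=156.296731°, h=2825.919 m
→ ECEF (a=6378388.000, f=1/297.0): X=-4592925.1948, Y=2016465.7545, Z=3931188.7186
→ Helmert 7p (PV): X=-4593202.3422, Y=2016051.6661, Z=3931281.7267
→ Helmert 7p (PV): X=-4593042.1717, Y=2015764.3368, Z=3931564.7838
→ Helmert 7p (PV): X=-4592735.0144, Y=2015367.4206, Z=3931197.8489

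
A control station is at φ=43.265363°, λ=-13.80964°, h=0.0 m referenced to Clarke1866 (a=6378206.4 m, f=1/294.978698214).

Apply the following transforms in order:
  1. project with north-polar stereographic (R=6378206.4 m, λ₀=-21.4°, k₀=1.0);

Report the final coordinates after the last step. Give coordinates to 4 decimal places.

E=728019.3269 m, N=-5463262.5835 m

start: φ=43.265363°, λ=-13.809640°, h=0.000 m
→ stereo (R=6378206.4, λ₀=-21.4°): E=728019.3269, N=-5463262.5835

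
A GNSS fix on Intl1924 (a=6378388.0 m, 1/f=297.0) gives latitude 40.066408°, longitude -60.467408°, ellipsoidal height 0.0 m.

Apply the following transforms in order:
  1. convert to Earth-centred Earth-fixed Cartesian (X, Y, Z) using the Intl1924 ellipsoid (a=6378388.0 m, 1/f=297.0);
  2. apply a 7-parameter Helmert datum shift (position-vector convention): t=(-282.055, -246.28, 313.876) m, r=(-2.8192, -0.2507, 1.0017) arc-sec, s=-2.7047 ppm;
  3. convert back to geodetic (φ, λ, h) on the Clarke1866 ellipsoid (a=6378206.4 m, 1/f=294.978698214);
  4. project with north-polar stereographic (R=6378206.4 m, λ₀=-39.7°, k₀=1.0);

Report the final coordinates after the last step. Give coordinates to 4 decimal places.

start: φ=40.066408°, λ=-60.467408°, h=0.000 m
→ ECEF (a=6378388.000, f=1/297.0): X=2409477.5293, Y=-4253090.3826, Z=4083699.7466
→ Helmert 7p (PV): X=2409204.6485, Y=-4253257.6426, Z=4084063.6365
→ geod (Bowring, a=6378206.400): φ=40.07015141°, λ=-60.47115731°, h=484.8787 m
→ stereo (R=6378206.4, λ₀=-39.7°): E=-2106152.6245, N=-5552904.9182

E=-2106152.6245 m, N=-5552904.9182 m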